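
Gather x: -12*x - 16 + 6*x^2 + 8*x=6*x^2 - 4*x - 16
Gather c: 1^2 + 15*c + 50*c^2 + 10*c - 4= 50*c^2 + 25*c - 3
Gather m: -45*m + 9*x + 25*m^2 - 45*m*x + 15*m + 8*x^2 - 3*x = 25*m^2 + m*(-45*x - 30) + 8*x^2 + 6*x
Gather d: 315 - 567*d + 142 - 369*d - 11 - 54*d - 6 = 440 - 990*d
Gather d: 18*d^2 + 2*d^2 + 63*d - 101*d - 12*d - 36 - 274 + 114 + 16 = 20*d^2 - 50*d - 180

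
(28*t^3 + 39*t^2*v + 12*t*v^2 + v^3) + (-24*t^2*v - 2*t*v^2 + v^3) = 28*t^3 + 15*t^2*v + 10*t*v^2 + 2*v^3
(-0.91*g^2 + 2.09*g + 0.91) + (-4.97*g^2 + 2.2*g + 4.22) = -5.88*g^2 + 4.29*g + 5.13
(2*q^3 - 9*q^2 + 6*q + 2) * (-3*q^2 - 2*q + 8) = -6*q^5 + 23*q^4 + 16*q^3 - 90*q^2 + 44*q + 16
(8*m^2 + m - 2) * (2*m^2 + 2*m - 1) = 16*m^4 + 18*m^3 - 10*m^2 - 5*m + 2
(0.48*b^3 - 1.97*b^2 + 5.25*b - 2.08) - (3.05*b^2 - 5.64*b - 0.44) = 0.48*b^3 - 5.02*b^2 + 10.89*b - 1.64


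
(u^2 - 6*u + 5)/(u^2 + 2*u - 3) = (u - 5)/(u + 3)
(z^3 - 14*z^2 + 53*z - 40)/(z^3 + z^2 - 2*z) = (z^2 - 13*z + 40)/(z*(z + 2))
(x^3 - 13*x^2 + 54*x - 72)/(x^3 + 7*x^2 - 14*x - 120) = (x^2 - 9*x + 18)/(x^2 + 11*x + 30)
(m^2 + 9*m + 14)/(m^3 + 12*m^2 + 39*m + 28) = (m + 2)/(m^2 + 5*m + 4)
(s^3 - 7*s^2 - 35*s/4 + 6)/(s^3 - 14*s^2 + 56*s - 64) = (s^2 + s - 3/4)/(s^2 - 6*s + 8)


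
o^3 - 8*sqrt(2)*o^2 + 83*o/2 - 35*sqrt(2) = (o - 7*sqrt(2)/2)*(o - 5*sqrt(2)/2)*(o - 2*sqrt(2))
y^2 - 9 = (y - 3)*(y + 3)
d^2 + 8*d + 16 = (d + 4)^2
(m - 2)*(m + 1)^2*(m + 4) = m^4 + 4*m^3 - 3*m^2 - 14*m - 8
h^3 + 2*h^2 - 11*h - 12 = (h - 3)*(h + 1)*(h + 4)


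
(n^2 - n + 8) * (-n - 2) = -n^3 - n^2 - 6*n - 16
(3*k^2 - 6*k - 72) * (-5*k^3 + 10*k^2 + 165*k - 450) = -15*k^5 + 60*k^4 + 795*k^3 - 3060*k^2 - 9180*k + 32400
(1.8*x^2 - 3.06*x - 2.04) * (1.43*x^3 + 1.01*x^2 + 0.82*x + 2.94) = 2.574*x^5 - 2.5578*x^4 - 4.5318*x^3 + 0.7224*x^2 - 10.6692*x - 5.9976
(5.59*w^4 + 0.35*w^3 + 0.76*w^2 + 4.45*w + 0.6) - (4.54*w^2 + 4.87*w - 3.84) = 5.59*w^4 + 0.35*w^3 - 3.78*w^2 - 0.42*w + 4.44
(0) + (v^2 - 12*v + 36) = v^2 - 12*v + 36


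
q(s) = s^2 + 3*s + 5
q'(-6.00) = -9.00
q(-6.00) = 23.00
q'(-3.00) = -3.00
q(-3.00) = 5.00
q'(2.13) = 7.26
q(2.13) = 15.93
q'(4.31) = 11.62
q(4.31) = 36.51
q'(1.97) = 6.94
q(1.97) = 14.79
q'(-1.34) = 0.32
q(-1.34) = 2.78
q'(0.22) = 3.44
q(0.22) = 5.71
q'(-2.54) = -2.08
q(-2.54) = 3.83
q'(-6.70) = -10.40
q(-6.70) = 29.79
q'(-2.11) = -1.22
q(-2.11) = 3.12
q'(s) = 2*s + 3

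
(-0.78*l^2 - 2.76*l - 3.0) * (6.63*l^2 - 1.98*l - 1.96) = -5.1714*l^4 - 16.7544*l^3 - 12.8964*l^2 + 11.3496*l + 5.88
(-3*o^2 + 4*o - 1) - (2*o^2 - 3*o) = -5*o^2 + 7*o - 1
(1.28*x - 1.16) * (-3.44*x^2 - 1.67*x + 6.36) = -4.4032*x^3 + 1.8528*x^2 + 10.078*x - 7.3776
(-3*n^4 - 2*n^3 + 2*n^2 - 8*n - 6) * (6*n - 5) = -18*n^5 + 3*n^4 + 22*n^3 - 58*n^2 + 4*n + 30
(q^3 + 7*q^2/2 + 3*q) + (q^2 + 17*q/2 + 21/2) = q^3 + 9*q^2/2 + 23*q/2 + 21/2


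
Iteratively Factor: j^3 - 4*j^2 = (j)*(j^2 - 4*j) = j*(j - 4)*(j)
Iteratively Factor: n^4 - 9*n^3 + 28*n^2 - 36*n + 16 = (n - 4)*(n^3 - 5*n^2 + 8*n - 4) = (n - 4)*(n - 2)*(n^2 - 3*n + 2) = (n - 4)*(n - 2)*(n - 1)*(n - 2)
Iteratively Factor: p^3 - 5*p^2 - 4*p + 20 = (p - 5)*(p^2 - 4) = (p - 5)*(p - 2)*(p + 2)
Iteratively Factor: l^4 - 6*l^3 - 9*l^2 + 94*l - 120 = (l - 3)*(l^3 - 3*l^2 - 18*l + 40) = (l - 3)*(l + 4)*(l^2 - 7*l + 10) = (l - 5)*(l - 3)*(l + 4)*(l - 2)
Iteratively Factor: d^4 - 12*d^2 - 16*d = (d - 4)*(d^3 + 4*d^2 + 4*d) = (d - 4)*(d + 2)*(d^2 + 2*d) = d*(d - 4)*(d + 2)*(d + 2)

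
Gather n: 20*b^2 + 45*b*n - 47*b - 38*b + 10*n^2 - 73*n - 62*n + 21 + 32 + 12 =20*b^2 - 85*b + 10*n^2 + n*(45*b - 135) + 65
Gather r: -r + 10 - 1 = 9 - r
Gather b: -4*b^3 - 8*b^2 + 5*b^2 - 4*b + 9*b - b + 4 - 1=-4*b^3 - 3*b^2 + 4*b + 3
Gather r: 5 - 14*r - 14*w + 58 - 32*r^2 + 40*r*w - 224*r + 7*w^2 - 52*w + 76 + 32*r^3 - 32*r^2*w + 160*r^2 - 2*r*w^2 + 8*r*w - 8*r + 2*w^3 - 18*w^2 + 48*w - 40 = 32*r^3 + r^2*(128 - 32*w) + r*(-2*w^2 + 48*w - 246) + 2*w^3 - 11*w^2 - 18*w + 99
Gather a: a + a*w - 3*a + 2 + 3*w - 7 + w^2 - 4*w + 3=a*(w - 2) + w^2 - w - 2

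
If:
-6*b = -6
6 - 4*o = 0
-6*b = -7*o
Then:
No Solution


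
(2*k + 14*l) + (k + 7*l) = 3*k + 21*l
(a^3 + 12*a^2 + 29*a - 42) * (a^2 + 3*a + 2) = a^5 + 15*a^4 + 67*a^3 + 69*a^2 - 68*a - 84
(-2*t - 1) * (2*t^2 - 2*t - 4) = -4*t^3 + 2*t^2 + 10*t + 4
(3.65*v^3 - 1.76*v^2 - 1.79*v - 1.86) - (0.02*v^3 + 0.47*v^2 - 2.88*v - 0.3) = 3.63*v^3 - 2.23*v^2 + 1.09*v - 1.56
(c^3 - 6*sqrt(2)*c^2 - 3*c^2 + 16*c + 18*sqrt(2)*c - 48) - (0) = c^3 - 6*sqrt(2)*c^2 - 3*c^2 + 16*c + 18*sqrt(2)*c - 48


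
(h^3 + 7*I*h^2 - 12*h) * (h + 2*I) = h^4 + 9*I*h^3 - 26*h^2 - 24*I*h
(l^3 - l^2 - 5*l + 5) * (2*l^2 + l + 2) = 2*l^5 - l^4 - 9*l^3 + 3*l^2 - 5*l + 10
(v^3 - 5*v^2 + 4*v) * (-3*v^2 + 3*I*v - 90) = -3*v^5 + 15*v^4 + 3*I*v^4 - 102*v^3 - 15*I*v^3 + 450*v^2 + 12*I*v^2 - 360*v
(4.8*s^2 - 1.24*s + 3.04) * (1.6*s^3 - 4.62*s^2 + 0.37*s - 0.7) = 7.68*s^5 - 24.16*s^4 + 12.3688*s^3 - 17.8636*s^2 + 1.9928*s - 2.128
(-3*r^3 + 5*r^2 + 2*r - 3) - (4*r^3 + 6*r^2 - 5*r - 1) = -7*r^3 - r^2 + 7*r - 2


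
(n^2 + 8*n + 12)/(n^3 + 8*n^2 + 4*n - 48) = (n + 2)/(n^2 + 2*n - 8)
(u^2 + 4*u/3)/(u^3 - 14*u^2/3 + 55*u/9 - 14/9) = 3*u*(3*u + 4)/(9*u^3 - 42*u^2 + 55*u - 14)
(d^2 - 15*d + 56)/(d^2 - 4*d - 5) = (-d^2 + 15*d - 56)/(-d^2 + 4*d + 5)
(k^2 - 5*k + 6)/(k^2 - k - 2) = (k - 3)/(k + 1)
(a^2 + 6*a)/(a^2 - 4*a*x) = (a + 6)/(a - 4*x)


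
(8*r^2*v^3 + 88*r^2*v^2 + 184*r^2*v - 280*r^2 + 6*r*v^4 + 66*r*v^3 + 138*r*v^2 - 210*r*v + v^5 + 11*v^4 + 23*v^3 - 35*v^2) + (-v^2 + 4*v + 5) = 8*r^2*v^3 + 88*r^2*v^2 + 184*r^2*v - 280*r^2 + 6*r*v^4 + 66*r*v^3 + 138*r*v^2 - 210*r*v + v^5 + 11*v^4 + 23*v^3 - 36*v^2 + 4*v + 5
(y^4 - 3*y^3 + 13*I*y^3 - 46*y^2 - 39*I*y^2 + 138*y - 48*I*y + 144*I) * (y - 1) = y^5 - 4*y^4 + 13*I*y^4 - 43*y^3 - 52*I*y^3 + 184*y^2 - 9*I*y^2 - 138*y + 192*I*y - 144*I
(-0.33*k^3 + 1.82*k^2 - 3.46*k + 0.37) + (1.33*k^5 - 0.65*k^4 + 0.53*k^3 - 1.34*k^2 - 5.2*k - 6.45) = 1.33*k^5 - 0.65*k^4 + 0.2*k^3 + 0.48*k^2 - 8.66*k - 6.08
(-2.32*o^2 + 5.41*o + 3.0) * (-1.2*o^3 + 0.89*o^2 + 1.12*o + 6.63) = 2.784*o^5 - 8.5568*o^4 - 1.3835*o^3 - 6.6524*o^2 + 39.2283*o + 19.89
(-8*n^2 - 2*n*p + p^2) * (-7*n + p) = 56*n^3 + 6*n^2*p - 9*n*p^2 + p^3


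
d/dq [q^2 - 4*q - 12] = 2*q - 4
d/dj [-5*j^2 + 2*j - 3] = 2 - 10*j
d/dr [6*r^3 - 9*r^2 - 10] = 18*r*(r - 1)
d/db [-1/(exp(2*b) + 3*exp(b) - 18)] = (2*exp(b) + 3)*exp(b)/(exp(2*b) + 3*exp(b) - 18)^2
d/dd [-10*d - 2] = -10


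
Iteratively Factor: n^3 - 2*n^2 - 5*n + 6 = (n + 2)*(n^2 - 4*n + 3) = (n - 1)*(n + 2)*(n - 3)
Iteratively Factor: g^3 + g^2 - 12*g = (g + 4)*(g^2 - 3*g) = (g - 3)*(g + 4)*(g)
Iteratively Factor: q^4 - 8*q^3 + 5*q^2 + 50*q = (q)*(q^3 - 8*q^2 + 5*q + 50) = q*(q - 5)*(q^2 - 3*q - 10) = q*(q - 5)^2*(q + 2)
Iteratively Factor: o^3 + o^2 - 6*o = (o)*(o^2 + o - 6) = o*(o - 2)*(o + 3)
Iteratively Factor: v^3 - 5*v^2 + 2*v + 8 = (v - 4)*(v^2 - v - 2) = (v - 4)*(v - 2)*(v + 1)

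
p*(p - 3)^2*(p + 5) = p^4 - p^3 - 21*p^2 + 45*p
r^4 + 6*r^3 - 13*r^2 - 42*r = r*(r - 3)*(r + 2)*(r + 7)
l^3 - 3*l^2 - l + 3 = (l - 3)*(l - 1)*(l + 1)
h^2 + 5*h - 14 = (h - 2)*(h + 7)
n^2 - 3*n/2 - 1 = (n - 2)*(n + 1/2)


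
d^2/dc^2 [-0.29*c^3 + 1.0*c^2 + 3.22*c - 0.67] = 2.0 - 1.74*c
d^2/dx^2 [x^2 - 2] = 2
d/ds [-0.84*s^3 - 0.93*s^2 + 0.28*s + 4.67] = -2.52*s^2 - 1.86*s + 0.28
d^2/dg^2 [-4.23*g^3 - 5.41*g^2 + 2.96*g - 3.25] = -25.38*g - 10.82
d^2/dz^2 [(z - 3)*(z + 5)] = 2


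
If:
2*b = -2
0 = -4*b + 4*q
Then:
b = -1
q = -1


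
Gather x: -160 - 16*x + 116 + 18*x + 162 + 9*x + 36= 11*x + 154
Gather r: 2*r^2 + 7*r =2*r^2 + 7*r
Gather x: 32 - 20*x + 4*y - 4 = -20*x + 4*y + 28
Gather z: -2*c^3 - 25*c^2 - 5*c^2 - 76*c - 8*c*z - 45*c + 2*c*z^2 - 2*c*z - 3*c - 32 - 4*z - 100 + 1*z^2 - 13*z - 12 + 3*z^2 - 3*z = -2*c^3 - 30*c^2 - 124*c + z^2*(2*c + 4) + z*(-10*c - 20) - 144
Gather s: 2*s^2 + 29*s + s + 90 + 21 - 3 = 2*s^2 + 30*s + 108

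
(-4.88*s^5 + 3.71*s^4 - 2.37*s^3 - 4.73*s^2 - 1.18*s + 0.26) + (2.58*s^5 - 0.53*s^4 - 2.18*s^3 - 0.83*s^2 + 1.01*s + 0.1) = -2.3*s^5 + 3.18*s^4 - 4.55*s^3 - 5.56*s^2 - 0.17*s + 0.36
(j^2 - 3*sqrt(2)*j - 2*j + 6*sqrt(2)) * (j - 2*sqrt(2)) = j^3 - 5*sqrt(2)*j^2 - 2*j^2 + 12*j + 10*sqrt(2)*j - 24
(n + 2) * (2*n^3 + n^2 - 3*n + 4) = 2*n^4 + 5*n^3 - n^2 - 2*n + 8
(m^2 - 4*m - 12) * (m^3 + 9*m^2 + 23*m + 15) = m^5 + 5*m^4 - 25*m^3 - 185*m^2 - 336*m - 180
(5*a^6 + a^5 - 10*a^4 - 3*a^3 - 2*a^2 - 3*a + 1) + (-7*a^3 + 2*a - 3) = 5*a^6 + a^5 - 10*a^4 - 10*a^3 - 2*a^2 - a - 2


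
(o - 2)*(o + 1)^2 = o^3 - 3*o - 2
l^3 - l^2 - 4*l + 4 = (l - 2)*(l - 1)*(l + 2)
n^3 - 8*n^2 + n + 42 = (n - 7)*(n - 3)*(n + 2)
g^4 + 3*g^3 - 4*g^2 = g^2*(g - 1)*(g + 4)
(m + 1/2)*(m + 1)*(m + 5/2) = m^3 + 4*m^2 + 17*m/4 + 5/4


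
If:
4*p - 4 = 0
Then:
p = 1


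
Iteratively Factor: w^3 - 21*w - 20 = (w + 1)*(w^2 - w - 20) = (w + 1)*(w + 4)*(w - 5)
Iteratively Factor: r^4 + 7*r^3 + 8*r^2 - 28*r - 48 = (r + 2)*(r^3 + 5*r^2 - 2*r - 24) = (r - 2)*(r + 2)*(r^2 + 7*r + 12) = (r - 2)*(r + 2)*(r + 4)*(r + 3)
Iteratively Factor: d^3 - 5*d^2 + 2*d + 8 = (d - 4)*(d^2 - d - 2) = (d - 4)*(d + 1)*(d - 2)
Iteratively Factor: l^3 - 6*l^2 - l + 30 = (l - 5)*(l^2 - l - 6) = (l - 5)*(l - 3)*(l + 2)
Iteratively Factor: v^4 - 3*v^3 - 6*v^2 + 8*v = (v - 4)*(v^3 + v^2 - 2*v) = (v - 4)*(v + 2)*(v^2 - v) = (v - 4)*(v - 1)*(v + 2)*(v)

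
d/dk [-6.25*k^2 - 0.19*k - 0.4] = -12.5*k - 0.19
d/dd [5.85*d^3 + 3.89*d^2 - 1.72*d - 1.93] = 17.55*d^2 + 7.78*d - 1.72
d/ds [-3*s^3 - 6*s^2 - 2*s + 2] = -9*s^2 - 12*s - 2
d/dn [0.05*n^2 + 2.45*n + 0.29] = 0.1*n + 2.45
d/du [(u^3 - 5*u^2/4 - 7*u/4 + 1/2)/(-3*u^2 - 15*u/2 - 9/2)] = (-8*u^2 - 24*u + 31)/(6*(4*u^2 + 12*u + 9))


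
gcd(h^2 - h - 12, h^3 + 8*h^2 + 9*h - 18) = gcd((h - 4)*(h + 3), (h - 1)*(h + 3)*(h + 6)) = h + 3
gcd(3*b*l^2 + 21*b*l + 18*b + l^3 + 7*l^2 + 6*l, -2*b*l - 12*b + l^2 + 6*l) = l + 6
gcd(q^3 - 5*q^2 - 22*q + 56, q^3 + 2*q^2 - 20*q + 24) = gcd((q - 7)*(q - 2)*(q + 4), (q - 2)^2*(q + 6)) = q - 2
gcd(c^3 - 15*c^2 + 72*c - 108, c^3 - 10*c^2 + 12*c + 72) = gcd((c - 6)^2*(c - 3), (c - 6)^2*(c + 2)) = c^2 - 12*c + 36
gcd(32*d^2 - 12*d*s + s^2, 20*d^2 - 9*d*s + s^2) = -4*d + s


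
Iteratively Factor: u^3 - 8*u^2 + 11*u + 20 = (u - 4)*(u^2 - 4*u - 5) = (u - 5)*(u - 4)*(u + 1)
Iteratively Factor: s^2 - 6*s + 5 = (s - 1)*(s - 5)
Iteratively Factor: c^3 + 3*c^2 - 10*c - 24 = (c + 4)*(c^2 - c - 6) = (c - 3)*(c + 4)*(c + 2)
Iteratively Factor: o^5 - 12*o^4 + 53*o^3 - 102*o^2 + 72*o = (o - 4)*(o^4 - 8*o^3 + 21*o^2 - 18*o) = o*(o - 4)*(o^3 - 8*o^2 + 21*o - 18) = o*(o - 4)*(o - 3)*(o^2 - 5*o + 6) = o*(o - 4)*(o - 3)^2*(o - 2)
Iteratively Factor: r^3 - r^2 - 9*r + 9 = (r + 3)*(r^2 - 4*r + 3) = (r - 3)*(r + 3)*(r - 1)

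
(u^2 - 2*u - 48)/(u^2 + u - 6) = (u^2 - 2*u - 48)/(u^2 + u - 6)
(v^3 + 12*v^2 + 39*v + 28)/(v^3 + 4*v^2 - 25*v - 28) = (v + 4)/(v - 4)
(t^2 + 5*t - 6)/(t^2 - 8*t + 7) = (t + 6)/(t - 7)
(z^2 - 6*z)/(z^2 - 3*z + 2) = z*(z - 6)/(z^2 - 3*z + 2)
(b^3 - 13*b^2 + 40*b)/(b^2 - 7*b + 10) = b*(b - 8)/(b - 2)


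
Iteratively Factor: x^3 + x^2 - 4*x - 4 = (x + 1)*(x^2 - 4) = (x - 2)*(x + 1)*(x + 2)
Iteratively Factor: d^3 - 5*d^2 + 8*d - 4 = (d - 2)*(d^2 - 3*d + 2) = (d - 2)*(d - 1)*(d - 2)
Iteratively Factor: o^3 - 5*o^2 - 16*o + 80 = (o + 4)*(o^2 - 9*o + 20) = (o - 4)*(o + 4)*(o - 5)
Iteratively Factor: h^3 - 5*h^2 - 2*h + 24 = (h + 2)*(h^2 - 7*h + 12) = (h - 4)*(h + 2)*(h - 3)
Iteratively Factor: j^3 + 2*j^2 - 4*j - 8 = (j + 2)*(j^2 - 4) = (j + 2)^2*(j - 2)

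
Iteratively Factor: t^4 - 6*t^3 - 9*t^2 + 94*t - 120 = (t + 4)*(t^3 - 10*t^2 + 31*t - 30) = (t - 2)*(t + 4)*(t^2 - 8*t + 15) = (t - 3)*(t - 2)*(t + 4)*(t - 5)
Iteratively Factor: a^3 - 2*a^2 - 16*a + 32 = (a - 2)*(a^2 - 16) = (a - 2)*(a + 4)*(a - 4)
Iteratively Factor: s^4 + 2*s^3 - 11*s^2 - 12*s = (s + 4)*(s^3 - 2*s^2 - 3*s) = s*(s + 4)*(s^2 - 2*s - 3) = s*(s - 3)*(s + 4)*(s + 1)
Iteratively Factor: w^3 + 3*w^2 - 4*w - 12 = (w + 2)*(w^2 + w - 6) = (w + 2)*(w + 3)*(w - 2)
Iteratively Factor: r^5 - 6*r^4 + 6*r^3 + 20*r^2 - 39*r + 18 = (r - 1)*(r^4 - 5*r^3 + r^2 + 21*r - 18) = (r - 3)*(r - 1)*(r^3 - 2*r^2 - 5*r + 6) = (r - 3)*(r - 1)*(r + 2)*(r^2 - 4*r + 3) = (r - 3)*(r - 1)^2*(r + 2)*(r - 3)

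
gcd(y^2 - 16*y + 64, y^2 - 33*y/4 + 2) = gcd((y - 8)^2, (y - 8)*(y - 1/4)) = y - 8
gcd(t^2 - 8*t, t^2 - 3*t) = t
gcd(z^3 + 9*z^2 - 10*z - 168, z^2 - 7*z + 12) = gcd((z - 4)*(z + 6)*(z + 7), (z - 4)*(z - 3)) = z - 4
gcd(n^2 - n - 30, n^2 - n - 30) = n^2 - n - 30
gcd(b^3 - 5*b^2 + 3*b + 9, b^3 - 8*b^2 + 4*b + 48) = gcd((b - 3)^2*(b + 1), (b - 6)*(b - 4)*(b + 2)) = 1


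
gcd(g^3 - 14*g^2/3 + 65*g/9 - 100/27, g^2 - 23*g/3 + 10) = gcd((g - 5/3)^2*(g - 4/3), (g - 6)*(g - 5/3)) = g - 5/3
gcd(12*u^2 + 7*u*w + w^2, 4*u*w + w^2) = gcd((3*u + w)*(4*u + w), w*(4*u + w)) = 4*u + w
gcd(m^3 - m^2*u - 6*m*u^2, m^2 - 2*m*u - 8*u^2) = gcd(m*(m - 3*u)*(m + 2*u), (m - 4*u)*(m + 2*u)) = m + 2*u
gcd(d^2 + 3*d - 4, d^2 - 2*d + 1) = d - 1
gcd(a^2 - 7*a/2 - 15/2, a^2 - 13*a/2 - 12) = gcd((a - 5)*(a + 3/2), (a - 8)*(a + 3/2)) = a + 3/2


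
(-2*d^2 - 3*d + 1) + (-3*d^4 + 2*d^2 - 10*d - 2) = -3*d^4 - 13*d - 1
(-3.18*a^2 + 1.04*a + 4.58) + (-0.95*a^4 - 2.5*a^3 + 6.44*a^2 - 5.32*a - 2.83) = -0.95*a^4 - 2.5*a^3 + 3.26*a^2 - 4.28*a + 1.75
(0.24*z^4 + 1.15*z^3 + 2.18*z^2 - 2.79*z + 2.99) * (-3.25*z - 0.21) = -0.78*z^5 - 3.7879*z^4 - 7.3265*z^3 + 8.6097*z^2 - 9.1316*z - 0.6279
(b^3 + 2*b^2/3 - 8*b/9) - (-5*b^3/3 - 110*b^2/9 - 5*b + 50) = 8*b^3/3 + 116*b^2/9 + 37*b/9 - 50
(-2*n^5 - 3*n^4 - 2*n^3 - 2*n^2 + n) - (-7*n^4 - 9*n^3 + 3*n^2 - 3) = -2*n^5 + 4*n^4 + 7*n^3 - 5*n^2 + n + 3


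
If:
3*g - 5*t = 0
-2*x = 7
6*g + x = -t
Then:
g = 35/66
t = 7/22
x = -7/2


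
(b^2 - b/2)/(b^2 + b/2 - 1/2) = b/(b + 1)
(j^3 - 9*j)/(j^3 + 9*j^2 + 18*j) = (j - 3)/(j + 6)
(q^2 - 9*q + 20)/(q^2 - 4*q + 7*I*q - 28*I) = (q - 5)/(q + 7*I)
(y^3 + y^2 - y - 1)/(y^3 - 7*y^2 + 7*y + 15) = (y^2 - 1)/(y^2 - 8*y + 15)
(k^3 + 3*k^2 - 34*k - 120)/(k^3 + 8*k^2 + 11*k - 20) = (k - 6)/(k - 1)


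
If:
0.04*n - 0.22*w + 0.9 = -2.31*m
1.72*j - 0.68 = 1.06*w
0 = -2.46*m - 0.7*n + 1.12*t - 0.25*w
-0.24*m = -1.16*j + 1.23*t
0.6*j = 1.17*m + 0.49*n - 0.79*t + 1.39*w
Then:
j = 0.40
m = -0.43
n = 2.24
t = 0.46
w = 0.00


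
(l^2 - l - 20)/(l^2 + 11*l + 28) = (l - 5)/(l + 7)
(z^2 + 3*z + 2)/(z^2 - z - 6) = (z + 1)/(z - 3)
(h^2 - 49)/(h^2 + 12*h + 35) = (h - 7)/(h + 5)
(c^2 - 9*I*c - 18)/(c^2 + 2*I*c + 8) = (c^2 - 9*I*c - 18)/(c^2 + 2*I*c + 8)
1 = 1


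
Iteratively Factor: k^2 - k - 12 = (k - 4)*(k + 3)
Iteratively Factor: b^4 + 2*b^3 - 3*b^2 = (b + 3)*(b^3 - b^2) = b*(b + 3)*(b^2 - b) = b^2*(b + 3)*(b - 1)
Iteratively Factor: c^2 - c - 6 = (c - 3)*(c + 2)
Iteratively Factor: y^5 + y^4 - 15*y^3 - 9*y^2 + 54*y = (y)*(y^4 + y^3 - 15*y^2 - 9*y + 54) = y*(y - 3)*(y^3 + 4*y^2 - 3*y - 18) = y*(y - 3)*(y + 3)*(y^2 + y - 6) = y*(y - 3)*(y - 2)*(y + 3)*(y + 3)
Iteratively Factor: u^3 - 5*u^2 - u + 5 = (u + 1)*(u^2 - 6*u + 5) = (u - 1)*(u + 1)*(u - 5)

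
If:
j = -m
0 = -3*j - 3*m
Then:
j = -m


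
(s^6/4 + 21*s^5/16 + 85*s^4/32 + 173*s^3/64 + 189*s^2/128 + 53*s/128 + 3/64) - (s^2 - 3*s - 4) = s^6/4 + 21*s^5/16 + 85*s^4/32 + 173*s^3/64 + 61*s^2/128 + 437*s/128 + 259/64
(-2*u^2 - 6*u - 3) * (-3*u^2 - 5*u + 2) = 6*u^4 + 28*u^3 + 35*u^2 + 3*u - 6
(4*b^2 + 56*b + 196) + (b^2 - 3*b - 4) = 5*b^2 + 53*b + 192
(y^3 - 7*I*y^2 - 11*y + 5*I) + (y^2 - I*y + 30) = y^3 + y^2 - 7*I*y^2 - 11*y - I*y + 30 + 5*I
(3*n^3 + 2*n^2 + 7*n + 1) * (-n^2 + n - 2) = -3*n^5 + n^4 - 11*n^3 + 2*n^2 - 13*n - 2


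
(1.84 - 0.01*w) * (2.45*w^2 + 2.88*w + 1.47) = -0.0245*w^3 + 4.4792*w^2 + 5.2845*w + 2.7048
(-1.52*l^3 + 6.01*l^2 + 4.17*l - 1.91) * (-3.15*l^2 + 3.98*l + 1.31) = 4.788*l^5 - 24.9811*l^4 + 8.7931*l^3 + 30.4862*l^2 - 2.1391*l - 2.5021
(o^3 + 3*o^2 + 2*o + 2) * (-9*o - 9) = -9*o^4 - 36*o^3 - 45*o^2 - 36*o - 18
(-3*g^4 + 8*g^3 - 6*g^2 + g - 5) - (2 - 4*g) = -3*g^4 + 8*g^3 - 6*g^2 + 5*g - 7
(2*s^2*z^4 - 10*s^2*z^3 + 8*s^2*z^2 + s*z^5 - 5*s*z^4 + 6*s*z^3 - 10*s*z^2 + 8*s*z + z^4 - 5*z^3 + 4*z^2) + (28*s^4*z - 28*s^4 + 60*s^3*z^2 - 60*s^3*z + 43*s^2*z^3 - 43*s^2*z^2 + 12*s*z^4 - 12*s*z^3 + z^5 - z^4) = 28*s^4*z - 28*s^4 + 60*s^3*z^2 - 60*s^3*z + 2*s^2*z^4 + 33*s^2*z^3 - 35*s^2*z^2 + s*z^5 + 7*s*z^4 - 6*s*z^3 - 10*s*z^2 + 8*s*z + z^5 - 5*z^3 + 4*z^2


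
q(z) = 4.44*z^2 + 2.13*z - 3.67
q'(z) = 8.88*z + 2.13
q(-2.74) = 23.83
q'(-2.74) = -22.20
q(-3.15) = 33.68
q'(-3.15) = -25.84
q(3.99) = 75.51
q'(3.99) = 37.56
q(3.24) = 49.84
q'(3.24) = 30.90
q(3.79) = 68.18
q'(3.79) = 35.79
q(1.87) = 15.84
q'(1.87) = 18.74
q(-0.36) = -3.86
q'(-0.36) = -1.07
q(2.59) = 31.63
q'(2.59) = 25.13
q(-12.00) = 610.13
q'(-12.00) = -104.43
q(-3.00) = 29.90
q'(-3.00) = -24.51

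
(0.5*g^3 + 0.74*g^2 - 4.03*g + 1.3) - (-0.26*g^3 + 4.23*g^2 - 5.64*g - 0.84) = 0.76*g^3 - 3.49*g^2 + 1.61*g + 2.14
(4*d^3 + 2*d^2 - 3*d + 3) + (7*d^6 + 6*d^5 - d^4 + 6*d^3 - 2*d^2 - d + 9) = 7*d^6 + 6*d^5 - d^4 + 10*d^3 - 4*d + 12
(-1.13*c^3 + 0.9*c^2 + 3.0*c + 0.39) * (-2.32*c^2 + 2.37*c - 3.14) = 2.6216*c^5 - 4.7661*c^4 - 1.2788*c^3 + 3.3792*c^2 - 8.4957*c - 1.2246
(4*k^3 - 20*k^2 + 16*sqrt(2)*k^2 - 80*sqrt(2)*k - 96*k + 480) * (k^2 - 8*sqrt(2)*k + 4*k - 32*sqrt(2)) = 4*k^5 - 16*sqrt(2)*k^4 - 4*k^4 - 432*k^3 + 16*sqrt(2)*k^3 + 352*k^2 + 1088*sqrt(2)*k^2 - 768*sqrt(2)*k + 7040*k - 15360*sqrt(2)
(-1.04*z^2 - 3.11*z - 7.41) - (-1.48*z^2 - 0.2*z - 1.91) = 0.44*z^2 - 2.91*z - 5.5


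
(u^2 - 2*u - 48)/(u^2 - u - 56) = (u + 6)/(u + 7)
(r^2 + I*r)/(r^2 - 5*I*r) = (r + I)/(r - 5*I)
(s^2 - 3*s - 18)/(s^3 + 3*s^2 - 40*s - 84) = (s + 3)/(s^2 + 9*s + 14)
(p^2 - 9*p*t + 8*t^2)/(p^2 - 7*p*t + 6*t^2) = (p - 8*t)/(p - 6*t)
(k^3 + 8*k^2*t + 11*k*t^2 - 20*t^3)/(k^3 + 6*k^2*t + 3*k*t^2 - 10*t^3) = (k + 4*t)/(k + 2*t)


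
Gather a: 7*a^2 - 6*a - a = 7*a^2 - 7*a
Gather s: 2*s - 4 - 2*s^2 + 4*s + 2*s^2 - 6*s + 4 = 0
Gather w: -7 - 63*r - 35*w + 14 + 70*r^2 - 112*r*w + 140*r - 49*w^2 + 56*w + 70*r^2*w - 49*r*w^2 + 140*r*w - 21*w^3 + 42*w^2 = 70*r^2 + 77*r - 21*w^3 + w^2*(-49*r - 7) + w*(70*r^2 + 28*r + 21) + 7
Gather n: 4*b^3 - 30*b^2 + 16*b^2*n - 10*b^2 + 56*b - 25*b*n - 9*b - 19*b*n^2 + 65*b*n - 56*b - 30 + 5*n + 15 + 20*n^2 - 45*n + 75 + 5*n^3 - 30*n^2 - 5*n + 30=4*b^3 - 40*b^2 - 9*b + 5*n^3 + n^2*(-19*b - 10) + n*(16*b^2 + 40*b - 45) + 90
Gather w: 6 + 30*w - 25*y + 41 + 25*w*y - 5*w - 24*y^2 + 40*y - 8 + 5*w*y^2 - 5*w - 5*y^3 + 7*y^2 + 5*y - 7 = w*(5*y^2 + 25*y + 20) - 5*y^3 - 17*y^2 + 20*y + 32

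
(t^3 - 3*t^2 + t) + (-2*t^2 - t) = t^3 - 5*t^2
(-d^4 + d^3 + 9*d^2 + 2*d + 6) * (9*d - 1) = -9*d^5 + 10*d^4 + 80*d^3 + 9*d^2 + 52*d - 6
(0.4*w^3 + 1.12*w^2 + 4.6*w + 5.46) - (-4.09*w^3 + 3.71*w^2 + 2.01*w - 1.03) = 4.49*w^3 - 2.59*w^2 + 2.59*w + 6.49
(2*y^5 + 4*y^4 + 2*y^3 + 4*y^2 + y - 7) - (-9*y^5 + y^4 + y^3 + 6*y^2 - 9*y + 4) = 11*y^5 + 3*y^4 + y^3 - 2*y^2 + 10*y - 11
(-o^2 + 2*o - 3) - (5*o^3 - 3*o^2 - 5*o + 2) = -5*o^3 + 2*o^2 + 7*o - 5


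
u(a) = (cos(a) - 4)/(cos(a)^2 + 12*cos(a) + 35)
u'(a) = (2*sin(a)*cos(a) + 12*sin(a))*(cos(a) - 4)/(cos(a)^2 + 12*cos(a) + 35)^2 - sin(a)/(cos(a)^2 + 12*cos(a) + 35) = (cos(a)^2 - 8*cos(a) - 83)*sin(a)/(cos(a)^2 + 12*cos(a) + 35)^2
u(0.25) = -0.06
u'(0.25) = -0.01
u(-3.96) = -0.17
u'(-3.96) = -0.08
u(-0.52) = -0.07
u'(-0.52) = 0.02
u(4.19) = -0.15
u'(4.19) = 0.08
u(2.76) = -0.20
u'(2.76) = -0.05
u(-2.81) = -0.20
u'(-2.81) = 0.04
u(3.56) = -0.20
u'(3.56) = 0.05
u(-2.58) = -0.19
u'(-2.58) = 0.06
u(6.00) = -0.06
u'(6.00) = 0.01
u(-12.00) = -0.07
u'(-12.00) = -0.02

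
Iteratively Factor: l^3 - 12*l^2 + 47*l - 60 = (l - 5)*(l^2 - 7*l + 12) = (l - 5)*(l - 3)*(l - 4)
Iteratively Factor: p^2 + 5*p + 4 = (p + 4)*(p + 1)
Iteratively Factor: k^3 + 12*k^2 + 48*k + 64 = (k + 4)*(k^2 + 8*k + 16) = (k + 4)^2*(k + 4)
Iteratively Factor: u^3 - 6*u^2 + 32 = (u + 2)*(u^2 - 8*u + 16) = (u - 4)*(u + 2)*(u - 4)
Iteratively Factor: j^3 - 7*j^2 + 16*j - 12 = (j - 2)*(j^2 - 5*j + 6) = (j - 2)^2*(j - 3)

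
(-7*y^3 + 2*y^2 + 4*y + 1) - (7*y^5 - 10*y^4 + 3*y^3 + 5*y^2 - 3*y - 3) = -7*y^5 + 10*y^4 - 10*y^3 - 3*y^2 + 7*y + 4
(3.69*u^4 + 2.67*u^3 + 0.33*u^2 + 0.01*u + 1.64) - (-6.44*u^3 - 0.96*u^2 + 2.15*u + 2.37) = 3.69*u^4 + 9.11*u^3 + 1.29*u^2 - 2.14*u - 0.73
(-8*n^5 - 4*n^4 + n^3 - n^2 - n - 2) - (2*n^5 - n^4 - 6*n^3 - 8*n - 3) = -10*n^5 - 3*n^4 + 7*n^3 - n^2 + 7*n + 1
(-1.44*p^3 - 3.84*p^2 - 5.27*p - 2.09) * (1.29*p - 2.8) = -1.8576*p^4 - 0.9216*p^3 + 3.9537*p^2 + 12.0599*p + 5.852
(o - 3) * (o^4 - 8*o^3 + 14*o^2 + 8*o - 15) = o^5 - 11*o^4 + 38*o^3 - 34*o^2 - 39*o + 45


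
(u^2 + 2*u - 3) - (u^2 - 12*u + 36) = 14*u - 39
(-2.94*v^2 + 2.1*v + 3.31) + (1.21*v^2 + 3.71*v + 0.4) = -1.73*v^2 + 5.81*v + 3.71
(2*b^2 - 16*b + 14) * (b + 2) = 2*b^3 - 12*b^2 - 18*b + 28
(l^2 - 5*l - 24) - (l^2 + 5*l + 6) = -10*l - 30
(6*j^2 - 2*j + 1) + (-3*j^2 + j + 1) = 3*j^2 - j + 2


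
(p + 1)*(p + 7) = p^2 + 8*p + 7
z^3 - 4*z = z*(z - 2)*(z + 2)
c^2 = c^2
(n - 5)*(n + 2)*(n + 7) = n^3 + 4*n^2 - 31*n - 70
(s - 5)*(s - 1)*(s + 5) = s^3 - s^2 - 25*s + 25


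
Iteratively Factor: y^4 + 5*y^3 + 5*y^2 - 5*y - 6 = (y + 3)*(y^3 + 2*y^2 - y - 2) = (y - 1)*(y + 3)*(y^2 + 3*y + 2) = (y - 1)*(y + 2)*(y + 3)*(y + 1)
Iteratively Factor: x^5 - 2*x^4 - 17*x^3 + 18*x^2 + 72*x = (x)*(x^4 - 2*x^3 - 17*x^2 + 18*x + 72) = x*(x - 3)*(x^3 + x^2 - 14*x - 24) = x*(x - 3)*(x + 2)*(x^2 - x - 12) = x*(x - 4)*(x - 3)*(x + 2)*(x + 3)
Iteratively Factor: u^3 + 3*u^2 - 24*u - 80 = (u + 4)*(u^2 - u - 20) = (u - 5)*(u + 4)*(u + 4)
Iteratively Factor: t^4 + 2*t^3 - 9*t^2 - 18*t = (t + 2)*(t^3 - 9*t) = (t - 3)*(t + 2)*(t^2 + 3*t) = t*(t - 3)*(t + 2)*(t + 3)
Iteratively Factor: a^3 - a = (a - 1)*(a^2 + a) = (a - 1)*(a + 1)*(a)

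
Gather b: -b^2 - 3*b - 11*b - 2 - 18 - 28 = -b^2 - 14*b - 48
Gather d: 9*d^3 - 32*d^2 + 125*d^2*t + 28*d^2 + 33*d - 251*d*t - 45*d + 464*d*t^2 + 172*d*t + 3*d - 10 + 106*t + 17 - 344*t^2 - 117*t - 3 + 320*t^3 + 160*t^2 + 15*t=9*d^3 + d^2*(125*t - 4) + d*(464*t^2 - 79*t - 9) + 320*t^3 - 184*t^2 + 4*t + 4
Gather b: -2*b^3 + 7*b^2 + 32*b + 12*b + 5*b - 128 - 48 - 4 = -2*b^3 + 7*b^2 + 49*b - 180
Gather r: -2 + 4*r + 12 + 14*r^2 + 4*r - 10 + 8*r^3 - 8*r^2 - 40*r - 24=8*r^3 + 6*r^2 - 32*r - 24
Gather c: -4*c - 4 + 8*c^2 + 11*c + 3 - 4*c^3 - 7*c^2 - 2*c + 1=-4*c^3 + c^2 + 5*c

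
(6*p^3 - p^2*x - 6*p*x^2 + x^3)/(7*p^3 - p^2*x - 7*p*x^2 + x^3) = (-6*p + x)/(-7*p + x)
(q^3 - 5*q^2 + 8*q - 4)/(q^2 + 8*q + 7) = (q^3 - 5*q^2 + 8*q - 4)/(q^2 + 8*q + 7)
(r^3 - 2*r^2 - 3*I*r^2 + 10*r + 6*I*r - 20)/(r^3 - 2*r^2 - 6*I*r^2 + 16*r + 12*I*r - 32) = (r - 5*I)/(r - 8*I)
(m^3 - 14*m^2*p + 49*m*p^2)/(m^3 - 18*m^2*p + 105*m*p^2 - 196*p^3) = m/(m - 4*p)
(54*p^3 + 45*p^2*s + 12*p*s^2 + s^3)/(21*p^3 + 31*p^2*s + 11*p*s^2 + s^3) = (18*p^2 + 9*p*s + s^2)/(7*p^2 + 8*p*s + s^2)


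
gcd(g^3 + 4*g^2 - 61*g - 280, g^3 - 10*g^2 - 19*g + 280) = g^2 - 3*g - 40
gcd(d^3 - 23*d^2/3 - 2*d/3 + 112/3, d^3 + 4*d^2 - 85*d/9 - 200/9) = d - 8/3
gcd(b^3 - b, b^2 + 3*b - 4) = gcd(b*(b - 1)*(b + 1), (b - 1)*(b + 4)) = b - 1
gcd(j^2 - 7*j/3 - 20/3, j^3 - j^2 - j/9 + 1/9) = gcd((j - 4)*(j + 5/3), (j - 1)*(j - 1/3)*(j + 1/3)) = 1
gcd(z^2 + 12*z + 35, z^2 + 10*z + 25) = z + 5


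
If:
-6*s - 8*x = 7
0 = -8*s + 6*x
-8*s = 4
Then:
No Solution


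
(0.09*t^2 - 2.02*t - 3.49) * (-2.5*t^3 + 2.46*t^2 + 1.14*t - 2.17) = -0.225*t^5 + 5.2714*t^4 + 3.8584*t^3 - 11.0835*t^2 + 0.4048*t + 7.5733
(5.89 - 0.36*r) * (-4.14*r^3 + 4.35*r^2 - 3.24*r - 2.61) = 1.4904*r^4 - 25.9506*r^3 + 26.7879*r^2 - 18.144*r - 15.3729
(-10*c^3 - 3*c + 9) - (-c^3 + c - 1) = -9*c^3 - 4*c + 10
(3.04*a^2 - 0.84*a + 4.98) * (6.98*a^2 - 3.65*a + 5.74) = 21.2192*a^4 - 16.9592*a^3 + 55.276*a^2 - 22.9986*a + 28.5852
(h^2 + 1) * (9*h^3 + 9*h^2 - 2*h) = 9*h^5 + 9*h^4 + 7*h^3 + 9*h^2 - 2*h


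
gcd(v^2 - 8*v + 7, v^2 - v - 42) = v - 7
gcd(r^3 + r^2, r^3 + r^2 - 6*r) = r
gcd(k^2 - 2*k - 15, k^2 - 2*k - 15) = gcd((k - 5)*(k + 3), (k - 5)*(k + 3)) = k^2 - 2*k - 15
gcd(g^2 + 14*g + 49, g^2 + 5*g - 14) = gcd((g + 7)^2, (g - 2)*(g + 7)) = g + 7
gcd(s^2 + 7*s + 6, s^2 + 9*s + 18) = s + 6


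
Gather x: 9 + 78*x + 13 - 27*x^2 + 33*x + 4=-27*x^2 + 111*x + 26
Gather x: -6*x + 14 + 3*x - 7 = 7 - 3*x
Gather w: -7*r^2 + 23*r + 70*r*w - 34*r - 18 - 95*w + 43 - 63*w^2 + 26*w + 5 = -7*r^2 - 11*r - 63*w^2 + w*(70*r - 69) + 30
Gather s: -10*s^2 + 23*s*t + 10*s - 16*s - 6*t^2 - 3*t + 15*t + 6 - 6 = -10*s^2 + s*(23*t - 6) - 6*t^2 + 12*t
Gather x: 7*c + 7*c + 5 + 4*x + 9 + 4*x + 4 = 14*c + 8*x + 18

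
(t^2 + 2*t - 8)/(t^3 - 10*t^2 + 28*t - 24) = (t + 4)/(t^2 - 8*t + 12)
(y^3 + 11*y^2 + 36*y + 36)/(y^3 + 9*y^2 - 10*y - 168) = (y^2 + 5*y + 6)/(y^2 + 3*y - 28)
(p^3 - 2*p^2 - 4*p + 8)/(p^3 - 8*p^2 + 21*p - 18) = (p^2 - 4)/(p^2 - 6*p + 9)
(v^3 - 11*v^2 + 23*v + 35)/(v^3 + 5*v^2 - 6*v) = (v^3 - 11*v^2 + 23*v + 35)/(v*(v^2 + 5*v - 6))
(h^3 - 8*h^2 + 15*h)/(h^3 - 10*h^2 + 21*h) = (h - 5)/(h - 7)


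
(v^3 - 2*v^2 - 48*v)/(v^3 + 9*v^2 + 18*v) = (v - 8)/(v + 3)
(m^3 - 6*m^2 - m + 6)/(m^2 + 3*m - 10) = (m^3 - 6*m^2 - m + 6)/(m^2 + 3*m - 10)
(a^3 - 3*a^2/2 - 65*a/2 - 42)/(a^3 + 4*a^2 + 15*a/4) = 2*(a^2 - 3*a - 28)/(a*(2*a + 5))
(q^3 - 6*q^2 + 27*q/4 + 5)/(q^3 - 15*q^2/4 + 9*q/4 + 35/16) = 4*(q - 4)/(4*q - 7)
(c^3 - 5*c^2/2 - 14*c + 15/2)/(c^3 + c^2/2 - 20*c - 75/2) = (2*c - 1)/(2*c + 5)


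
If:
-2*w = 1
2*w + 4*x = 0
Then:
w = -1/2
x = 1/4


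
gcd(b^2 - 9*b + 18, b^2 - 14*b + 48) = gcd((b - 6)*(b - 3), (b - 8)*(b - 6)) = b - 6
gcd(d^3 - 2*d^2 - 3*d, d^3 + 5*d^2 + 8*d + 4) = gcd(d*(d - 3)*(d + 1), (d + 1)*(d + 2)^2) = d + 1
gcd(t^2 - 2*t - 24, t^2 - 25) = 1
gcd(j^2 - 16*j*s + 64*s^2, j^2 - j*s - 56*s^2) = -j + 8*s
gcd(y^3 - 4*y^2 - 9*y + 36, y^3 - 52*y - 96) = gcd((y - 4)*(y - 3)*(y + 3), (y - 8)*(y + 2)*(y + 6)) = 1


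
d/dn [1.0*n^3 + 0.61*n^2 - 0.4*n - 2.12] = 3.0*n^2 + 1.22*n - 0.4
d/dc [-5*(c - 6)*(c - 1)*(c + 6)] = -15*c^2 + 10*c + 180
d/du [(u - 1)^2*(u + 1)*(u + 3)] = 4*u^3 + 6*u^2 - 8*u - 2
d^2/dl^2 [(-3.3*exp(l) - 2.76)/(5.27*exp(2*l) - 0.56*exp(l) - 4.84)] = (-91.65057*exp(4*l) - 316.351776*exp(3*l) - 480.598704*exp(2*l) - 273.516288*exp(l) - 69.823776)*exp(l)/(146.363183*exp(6*l) - 46.658472*exp(5*l) - 398.304492*exp(4*l) + 85.527232*exp(3*l) + 365.805264*exp(2*l) - 39.355008*exp(l) - 113.379904)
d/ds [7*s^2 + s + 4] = 14*s + 1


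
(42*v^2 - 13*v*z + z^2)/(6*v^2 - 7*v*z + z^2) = (-7*v + z)/(-v + z)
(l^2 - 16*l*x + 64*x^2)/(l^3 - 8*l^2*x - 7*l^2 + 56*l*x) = (l - 8*x)/(l*(l - 7))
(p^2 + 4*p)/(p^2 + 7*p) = (p + 4)/(p + 7)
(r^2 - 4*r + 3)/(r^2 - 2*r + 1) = (r - 3)/(r - 1)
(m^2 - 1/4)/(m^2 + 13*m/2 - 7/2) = (m + 1/2)/(m + 7)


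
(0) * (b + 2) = 0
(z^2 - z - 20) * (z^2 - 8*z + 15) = z^4 - 9*z^3 + 3*z^2 + 145*z - 300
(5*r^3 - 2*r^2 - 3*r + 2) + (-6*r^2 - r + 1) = 5*r^3 - 8*r^2 - 4*r + 3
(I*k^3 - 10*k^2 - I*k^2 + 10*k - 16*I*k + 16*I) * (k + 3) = I*k^4 - 10*k^3 + 2*I*k^3 - 20*k^2 - 19*I*k^2 + 30*k - 32*I*k + 48*I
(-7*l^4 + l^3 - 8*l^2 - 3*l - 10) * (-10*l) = 70*l^5 - 10*l^4 + 80*l^3 + 30*l^2 + 100*l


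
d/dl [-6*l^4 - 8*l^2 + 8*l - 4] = -24*l^3 - 16*l + 8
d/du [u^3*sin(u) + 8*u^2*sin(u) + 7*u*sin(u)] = u^3*cos(u) + 3*u^2*sin(u) + 8*u^2*cos(u) + 16*u*sin(u) + 7*u*cos(u) + 7*sin(u)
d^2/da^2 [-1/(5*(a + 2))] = -2/(5*(a + 2)^3)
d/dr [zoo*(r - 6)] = zoo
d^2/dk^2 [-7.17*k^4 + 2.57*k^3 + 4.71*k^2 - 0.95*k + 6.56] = -86.04*k^2 + 15.42*k + 9.42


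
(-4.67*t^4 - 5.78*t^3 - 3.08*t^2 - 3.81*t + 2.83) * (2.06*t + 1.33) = -9.6202*t^5 - 18.1179*t^4 - 14.0322*t^3 - 11.945*t^2 + 0.7625*t + 3.7639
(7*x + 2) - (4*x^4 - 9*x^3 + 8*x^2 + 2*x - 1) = -4*x^4 + 9*x^3 - 8*x^2 + 5*x + 3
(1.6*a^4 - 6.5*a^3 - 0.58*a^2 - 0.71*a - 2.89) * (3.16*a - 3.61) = 5.056*a^5 - 26.316*a^4 + 21.6322*a^3 - 0.1498*a^2 - 6.5693*a + 10.4329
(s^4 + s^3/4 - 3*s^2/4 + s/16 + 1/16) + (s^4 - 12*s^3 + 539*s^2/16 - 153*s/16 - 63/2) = 2*s^4 - 47*s^3/4 + 527*s^2/16 - 19*s/2 - 503/16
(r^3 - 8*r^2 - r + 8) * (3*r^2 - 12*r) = 3*r^5 - 36*r^4 + 93*r^3 + 36*r^2 - 96*r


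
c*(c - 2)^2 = c^3 - 4*c^2 + 4*c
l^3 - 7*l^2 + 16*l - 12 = (l - 3)*(l - 2)^2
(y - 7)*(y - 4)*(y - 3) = y^3 - 14*y^2 + 61*y - 84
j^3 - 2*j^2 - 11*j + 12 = (j - 4)*(j - 1)*(j + 3)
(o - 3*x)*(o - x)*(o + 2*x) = o^3 - 2*o^2*x - 5*o*x^2 + 6*x^3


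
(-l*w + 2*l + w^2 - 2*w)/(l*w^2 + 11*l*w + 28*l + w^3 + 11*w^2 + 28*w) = (-l*w + 2*l + w^2 - 2*w)/(l*w^2 + 11*l*w + 28*l + w^3 + 11*w^2 + 28*w)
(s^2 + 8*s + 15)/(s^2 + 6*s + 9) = (s + 5)/(s + 3)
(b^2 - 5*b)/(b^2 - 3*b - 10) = b/(b + 2)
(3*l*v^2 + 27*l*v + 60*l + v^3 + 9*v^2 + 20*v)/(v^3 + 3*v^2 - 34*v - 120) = (3*l + v)/(v - 6)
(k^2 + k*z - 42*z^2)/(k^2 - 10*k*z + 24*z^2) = (-k - 7*z)/(-k + 4*z)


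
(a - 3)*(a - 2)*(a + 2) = a^3 - 3*a^2 - 4*a + 12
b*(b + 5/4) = b^2 + 5*b/4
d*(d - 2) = d^2 - 2*d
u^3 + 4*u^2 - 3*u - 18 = (u - 2)*(u + 3)^2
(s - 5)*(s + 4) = s^2 - s - 20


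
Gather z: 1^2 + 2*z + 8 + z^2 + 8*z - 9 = z^2 + 10*z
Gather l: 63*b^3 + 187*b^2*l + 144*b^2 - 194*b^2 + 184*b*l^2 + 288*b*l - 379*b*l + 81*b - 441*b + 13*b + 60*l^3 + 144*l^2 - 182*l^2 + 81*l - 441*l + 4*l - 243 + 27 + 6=63*b^3 - 50*b^2 - 347*b + 60*l^3 + l^2*(184*b - 38) + l*(187*b^2 - 91*b - 356) - 210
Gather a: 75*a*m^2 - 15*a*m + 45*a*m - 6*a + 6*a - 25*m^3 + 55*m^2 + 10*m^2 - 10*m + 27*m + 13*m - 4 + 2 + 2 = a*(75*m^2 + 30*m) - 25*m^3 + 65*m^2 + 30*m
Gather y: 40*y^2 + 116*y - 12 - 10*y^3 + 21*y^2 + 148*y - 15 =-10*y^3 + 61*y^2 + 264*y - 27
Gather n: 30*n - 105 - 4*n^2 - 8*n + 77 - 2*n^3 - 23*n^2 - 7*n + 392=-2*n^3 - 27*n^2 + 15*n + 364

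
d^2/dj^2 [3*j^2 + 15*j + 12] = 6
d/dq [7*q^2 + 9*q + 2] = 14*q + 9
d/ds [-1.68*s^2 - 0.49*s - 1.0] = -3.36*s - 0.49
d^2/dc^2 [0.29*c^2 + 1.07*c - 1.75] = 0.580000000000000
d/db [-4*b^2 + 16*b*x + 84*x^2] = -8*b + 16*x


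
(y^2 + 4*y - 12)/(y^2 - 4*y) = (y^2 + 4*y - 12)/(y*(y - 4))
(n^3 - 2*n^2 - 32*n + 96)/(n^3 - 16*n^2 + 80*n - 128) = (n + 6)/(n - 8)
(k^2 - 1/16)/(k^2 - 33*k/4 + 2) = (k + 1/4)/(k - 8)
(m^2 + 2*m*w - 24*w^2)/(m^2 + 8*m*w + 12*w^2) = (m - 4*w)/(m + 2*w)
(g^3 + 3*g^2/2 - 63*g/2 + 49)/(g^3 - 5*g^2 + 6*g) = (2*g^2 + 7*g - 49)/(2*g*(g - 3))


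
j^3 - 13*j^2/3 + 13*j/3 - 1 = (j - 3)*(j - 1)*(j - 1/3)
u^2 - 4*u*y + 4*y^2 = (u - 2*y)^2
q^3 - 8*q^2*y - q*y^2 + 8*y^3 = (q - 8*y)*(q - y)*(q + y)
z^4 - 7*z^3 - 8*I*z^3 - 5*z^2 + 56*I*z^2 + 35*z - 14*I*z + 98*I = (z - 7)*(z - 7*I)*(z - 2*I)*(z + I)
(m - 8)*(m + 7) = m^2 - m - 56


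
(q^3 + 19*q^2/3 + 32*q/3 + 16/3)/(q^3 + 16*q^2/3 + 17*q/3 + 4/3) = (3*q + 4)/(3*q + 1)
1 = 1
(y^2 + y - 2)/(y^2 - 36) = (y^2 + y - 2)/(y^2 - 36)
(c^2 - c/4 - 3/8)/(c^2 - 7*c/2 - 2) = (c - 3/4)/(c - 4)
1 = 1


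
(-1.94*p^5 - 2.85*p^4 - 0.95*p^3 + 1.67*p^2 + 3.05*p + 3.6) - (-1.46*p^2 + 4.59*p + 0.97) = -1.94*p^5 - 2.85*p^4 - 0.95*p^3 + 3.13*p^2 - 1.54*p + 2.63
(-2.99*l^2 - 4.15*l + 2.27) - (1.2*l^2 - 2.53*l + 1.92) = -4.19*l^2 - 1.62*l + 0.35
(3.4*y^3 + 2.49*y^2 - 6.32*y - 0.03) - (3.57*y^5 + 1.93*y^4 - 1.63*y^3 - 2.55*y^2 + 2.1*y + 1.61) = -3.57*y^5 - 1.93*y^4 + 5.03*y^3 + 5.04*y^2 - 8.42*y - 1.64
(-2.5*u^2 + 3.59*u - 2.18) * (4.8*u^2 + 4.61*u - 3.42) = -12.0*u^4 + 5.707*u^3 + 14.6359*u^2 - 22.3276*u + 7.4556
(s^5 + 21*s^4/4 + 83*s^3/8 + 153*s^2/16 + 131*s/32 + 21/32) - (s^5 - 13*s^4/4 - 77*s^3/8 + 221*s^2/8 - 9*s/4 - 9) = 17*s^4/2 + 20*s^3 - 289*s^2/16 + 203*s/32 + 309/32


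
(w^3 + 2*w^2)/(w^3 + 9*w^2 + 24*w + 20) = w^2/(w^2 + 7*w + 10)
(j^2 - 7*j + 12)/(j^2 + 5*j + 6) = (j^2 - 7*j + 12)/(j^2 + 5*j + 6)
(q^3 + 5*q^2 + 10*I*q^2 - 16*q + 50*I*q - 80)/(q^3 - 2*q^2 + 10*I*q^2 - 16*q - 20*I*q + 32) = (q + 5)/(q - 2)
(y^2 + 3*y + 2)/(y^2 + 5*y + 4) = (y + 2)/(y + 4)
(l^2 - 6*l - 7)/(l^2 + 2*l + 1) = (l - 7)/(l + 1)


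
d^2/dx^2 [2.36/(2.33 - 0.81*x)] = -3.096792/(0.81*x - 2.33)^3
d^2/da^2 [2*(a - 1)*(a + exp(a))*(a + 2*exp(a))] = 6*a^2*exp(a) + 16*a*exp(2*a) + 18*a*exp(a) + 12*a - 4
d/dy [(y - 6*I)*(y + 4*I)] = 2*y - 2*I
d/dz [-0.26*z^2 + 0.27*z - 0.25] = 0.27 - 0.52*z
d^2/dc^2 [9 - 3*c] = 0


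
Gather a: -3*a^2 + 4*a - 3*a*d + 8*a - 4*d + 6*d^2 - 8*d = -3*a^2 + a*(12 - 3*d) + 6*d^2 - 12*d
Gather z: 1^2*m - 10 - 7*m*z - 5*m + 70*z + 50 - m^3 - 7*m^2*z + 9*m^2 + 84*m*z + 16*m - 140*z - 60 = -m^3 + 9*m^2 + 12*m + z*(-7*m^2 + 77*m - 70) - 20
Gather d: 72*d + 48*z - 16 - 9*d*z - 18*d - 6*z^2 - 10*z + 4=d*(54 - 9*z) - 6*z^2 + 38*z - 12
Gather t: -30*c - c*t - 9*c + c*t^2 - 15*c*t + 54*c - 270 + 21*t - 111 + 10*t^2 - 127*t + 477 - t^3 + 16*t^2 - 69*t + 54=15*c - t^3 + t^2*(c + 26) + t*(-16*c - 175) + 150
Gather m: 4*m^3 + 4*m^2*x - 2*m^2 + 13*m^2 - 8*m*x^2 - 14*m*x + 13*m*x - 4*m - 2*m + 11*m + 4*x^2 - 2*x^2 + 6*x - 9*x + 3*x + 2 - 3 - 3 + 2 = 4*m^3 + m^2*(4*x + 11) + m*(-8*x^2 - x + 5) + 2*x^2 - 2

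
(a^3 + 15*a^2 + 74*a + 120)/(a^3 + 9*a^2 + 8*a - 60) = (a + 4)/(a - 2)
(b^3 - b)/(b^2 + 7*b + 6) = b*(b - 1)/(b + 6)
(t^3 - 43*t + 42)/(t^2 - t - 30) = (t^2 + 6*t - 7)/(t + 5)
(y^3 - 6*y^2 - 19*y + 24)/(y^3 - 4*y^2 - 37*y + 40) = (y + 3)/(y + 5)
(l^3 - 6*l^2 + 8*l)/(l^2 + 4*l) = (l^2 - 6*l + 8)/(l + 4)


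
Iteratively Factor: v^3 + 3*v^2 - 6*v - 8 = (v + 1)*(v^2 + 2*v - 8) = (v - 2)*(v + 1)*(v + 4)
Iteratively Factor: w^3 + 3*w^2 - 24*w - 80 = (w + 4)*(w^2 - w - 20) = (w + 4)^2*(w - 5)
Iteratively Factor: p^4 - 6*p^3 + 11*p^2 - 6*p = (p - 2)*(p^3 - 4*p^2 + 3*p) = (p - 3)*(p - 2)*(p^2 - p) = p*(p - 3)*(p - 2)*(p - 1)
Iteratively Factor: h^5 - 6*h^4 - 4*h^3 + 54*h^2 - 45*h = (h - 1)*(h^4 - 5*h^3 - 9*h^2 + 45*h) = (h - 5)*(h - 1)*(h^3 - 9*h) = (h - 5)*(h - 1)*(h + 3)*(h^2 - 3*h) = (h - 5)*(h - 3)*(h - 1)*(h + 3)*(h)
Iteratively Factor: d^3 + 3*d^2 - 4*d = (d + 4)*(d^2 - d) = d*(d + 4)*(d - 1)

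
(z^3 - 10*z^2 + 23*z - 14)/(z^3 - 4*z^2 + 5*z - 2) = (z - 7)/(z - 1)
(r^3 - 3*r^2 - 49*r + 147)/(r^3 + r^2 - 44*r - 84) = (r^2 + 4*r - 21)/(r^2 + 8*r + 12)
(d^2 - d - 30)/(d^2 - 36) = (d + 5)/(d + 6)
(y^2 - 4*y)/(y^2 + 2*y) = (y - 4)/(y + 2)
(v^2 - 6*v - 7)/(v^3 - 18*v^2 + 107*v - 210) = (v + 1)/(v^2 - 11*v + 30)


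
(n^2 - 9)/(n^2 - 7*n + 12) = (n + 3)/(n - 4)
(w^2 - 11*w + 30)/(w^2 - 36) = (w - 5)/(w + 6)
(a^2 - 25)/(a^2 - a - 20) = (a + 5)/(a + 4)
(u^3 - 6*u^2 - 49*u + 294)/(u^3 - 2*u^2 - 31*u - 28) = (u^2 + u - 42)/(u^2 + 5*u + 4)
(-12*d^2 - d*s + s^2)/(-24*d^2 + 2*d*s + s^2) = (3*d + s)/(6*d + s)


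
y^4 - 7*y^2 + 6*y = y*(y - 2)*(y - 1)*(y + 3)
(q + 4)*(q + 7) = q^2 + 11*q + 28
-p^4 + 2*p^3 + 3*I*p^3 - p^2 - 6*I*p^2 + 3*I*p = p*(p - 3*I)*(I*p - I)^2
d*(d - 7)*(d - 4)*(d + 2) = d^4 - 9*d^3 + 6*d^2 + 56*d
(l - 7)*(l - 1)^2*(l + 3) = l^4 - 6*l^3 - 12*l^2 + 38*l - 21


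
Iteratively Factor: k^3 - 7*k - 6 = (k + 2)*(k^2 - 2*k - 3) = (k + 1)*(k + 2)*(k - 3)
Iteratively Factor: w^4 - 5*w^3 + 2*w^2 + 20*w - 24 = (w - 2)*(w^3 - 3*w^2 - 4*w + 12) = (w - 2)*(w + 2)*(w^2 - 5*w + 6) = (w - 3)*(w - 2)*(w + 2)*(w - 2)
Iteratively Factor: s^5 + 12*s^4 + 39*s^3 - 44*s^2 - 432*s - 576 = (s + 4)*(s^4 + 8*s^3 + 7*s^2 - 72*s - 144) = (s + 3)*(s + 4)*(s^3 + 5*s^2 - 8*s - 48) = (s - 3)*(s + 3)*(s + 4)*(s^2 + 8*s + 16) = (s - 3)*(s + 3)*(s + 4)^2*(s + 4)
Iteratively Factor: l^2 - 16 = (l - 4)*(l + 4)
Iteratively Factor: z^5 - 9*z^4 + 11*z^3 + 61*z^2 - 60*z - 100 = (z - 5)*(z^4 - 4*z^3 - 9*z^2 + 16*z + 20) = (z - 5)^2*(z^3 + z^2 - 4*z - 4) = (z - 5)^2*(z - 2)*(z^2 + 3*z + 2) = (z - 5)^2*(z - 2)*(z + 1)*(z + 2)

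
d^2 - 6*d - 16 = (d - 8)*(d + 2)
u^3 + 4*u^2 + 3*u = u*(u + 1)*(u + 3)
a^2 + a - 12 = (a - 3)*(a + 4)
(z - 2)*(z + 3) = z^2 + z - 6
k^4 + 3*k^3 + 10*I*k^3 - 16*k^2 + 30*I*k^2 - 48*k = k*(k + 3)*(k + 2*I)*(k + 8*I)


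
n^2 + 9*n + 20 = (n + 4)*(n + 5)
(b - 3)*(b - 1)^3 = b^4 - 6*b^3 + 12*b^2 - 10*b + 3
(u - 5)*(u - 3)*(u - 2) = u^3 - 10*u^2 + 31*u - 30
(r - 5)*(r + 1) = r^2 - 4*r - 5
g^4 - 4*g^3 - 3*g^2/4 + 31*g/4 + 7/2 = (g - 7/2)*(g - 2)*(g + 1/2)*(g + 1)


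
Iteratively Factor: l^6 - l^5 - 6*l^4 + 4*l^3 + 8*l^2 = (l - 2)*(l^5 + l^4 - 4*l^3 - 4*l^2) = (l - 2)^2*(l^4 + 3*l^3 + 2*l^2) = (l - 2)^2*(l + 1)*(l^3 + 2*l^2) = l*(l - 2)^2*(l + 1)*(l^2 + 2*l) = l^2*(l - 2)^2*(l + 1)*(l + 2)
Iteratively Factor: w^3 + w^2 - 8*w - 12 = (w + 2)*(w^2 - w - 6) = (w - 3)*(w + 2)*(w + 2)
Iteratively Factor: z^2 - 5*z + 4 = (z - 4)*(z - 1)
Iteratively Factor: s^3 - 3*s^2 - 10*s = (s)*(s^2 - 3*s - 10) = s*(s - 5)*(s + 2)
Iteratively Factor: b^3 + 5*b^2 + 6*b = (b + 3)*(b^2 + 2*b) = (b + 2)*(b + 3)*(b)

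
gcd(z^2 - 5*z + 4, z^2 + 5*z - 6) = z - 1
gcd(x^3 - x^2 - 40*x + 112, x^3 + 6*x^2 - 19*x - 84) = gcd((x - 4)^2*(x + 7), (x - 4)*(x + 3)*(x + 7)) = x^2 + 3*x - 28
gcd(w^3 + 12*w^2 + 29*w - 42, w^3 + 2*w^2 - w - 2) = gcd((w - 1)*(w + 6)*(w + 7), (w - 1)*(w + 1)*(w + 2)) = w - 1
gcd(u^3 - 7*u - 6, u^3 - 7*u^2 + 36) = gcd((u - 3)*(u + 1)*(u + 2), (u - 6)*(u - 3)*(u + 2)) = u^2 - u - 6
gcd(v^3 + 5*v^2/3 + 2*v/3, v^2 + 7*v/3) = v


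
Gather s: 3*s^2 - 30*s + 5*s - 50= 3*s^2 - 25*s - 50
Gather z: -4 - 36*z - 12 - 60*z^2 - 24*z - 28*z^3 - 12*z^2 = -28*z^3 - 72*z^2 - 60*z - 16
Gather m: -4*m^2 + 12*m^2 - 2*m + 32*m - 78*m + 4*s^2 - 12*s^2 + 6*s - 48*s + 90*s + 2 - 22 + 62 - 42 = 8*m^2 - 48*m - 8*s^2 + 48*s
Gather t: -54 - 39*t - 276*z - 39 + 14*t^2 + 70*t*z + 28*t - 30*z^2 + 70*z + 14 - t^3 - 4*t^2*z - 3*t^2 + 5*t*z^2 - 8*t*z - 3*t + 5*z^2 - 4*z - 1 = -t^3 + t^2*(11 - 4*z) + t*(5*z^2 + 62*z - 14) - 25*z^2 - 210*z - 80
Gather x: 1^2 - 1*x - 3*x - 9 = -4*x - 8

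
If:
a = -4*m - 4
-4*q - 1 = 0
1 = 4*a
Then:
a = 1/4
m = -17/16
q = -1/4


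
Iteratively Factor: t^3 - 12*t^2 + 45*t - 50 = (t - 2)*(t^2 - 10*t + 25) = (t - 5)*(t - 2)*(t - 5)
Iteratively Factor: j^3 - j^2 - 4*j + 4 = (j + 2)*(j^2 - 3*j + 2) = (j - 2)*(j + 2)*(j - 1)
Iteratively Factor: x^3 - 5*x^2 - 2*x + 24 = (x - 4)*(x^2 - x - 6) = (x - 4)*(x - 3)*(x + 2)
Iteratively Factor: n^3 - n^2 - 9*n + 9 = (n + 3)*(n^2 - 4*n + 3) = (n - 3)*(n + 3)*(n - 1)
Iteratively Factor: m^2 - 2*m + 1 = (m - 1)*(m - 1)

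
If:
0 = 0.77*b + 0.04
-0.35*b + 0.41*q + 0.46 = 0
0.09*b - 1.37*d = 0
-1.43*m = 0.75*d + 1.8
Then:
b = -0.05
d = -0.00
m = -1.26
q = -1.17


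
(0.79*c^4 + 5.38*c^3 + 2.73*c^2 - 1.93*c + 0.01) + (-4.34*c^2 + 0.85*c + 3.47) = 0.79*c^4 + 5.38*c^3 - 1.61*c^2 - 1.08*c + 3.48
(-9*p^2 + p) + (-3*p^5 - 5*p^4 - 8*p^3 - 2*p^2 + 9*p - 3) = -3*p^5 - 5*p^4 - 8*p^3 - 11*p^2 + 10*p - 3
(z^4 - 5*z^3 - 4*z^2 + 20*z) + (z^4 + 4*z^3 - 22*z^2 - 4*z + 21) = 2*z^4 - z^3 - 26*z^2 + 16*z + 21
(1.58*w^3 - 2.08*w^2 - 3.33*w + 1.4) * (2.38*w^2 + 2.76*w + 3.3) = 3.7604*w^5 - 0.5896*w^4 - 8.4522*w^3 - 12.7228*w^2 - 7.125*w + 4.62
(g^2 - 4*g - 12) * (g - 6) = g^3 - 10*g^2 + 12*g + 72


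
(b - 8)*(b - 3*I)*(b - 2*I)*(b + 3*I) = b^4 - 8*b^3 - 2*I*b^3 + 9*b^2 + 16*I*b^2 - 72*b - 18*I*b + 144*I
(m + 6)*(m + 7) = m^2 + 13*m + 42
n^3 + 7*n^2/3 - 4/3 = (n - 2/3)*(n + 1)*(n + 2)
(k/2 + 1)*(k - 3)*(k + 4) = k^3/2 + 3*k^2/2 - 5*k - 12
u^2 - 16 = (u - 4)*(u + 4)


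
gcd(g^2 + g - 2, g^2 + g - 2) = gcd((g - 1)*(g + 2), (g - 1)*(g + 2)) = g^2 + g - 2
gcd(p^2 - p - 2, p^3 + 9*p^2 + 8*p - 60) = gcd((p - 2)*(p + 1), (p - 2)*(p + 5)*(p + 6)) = p - 2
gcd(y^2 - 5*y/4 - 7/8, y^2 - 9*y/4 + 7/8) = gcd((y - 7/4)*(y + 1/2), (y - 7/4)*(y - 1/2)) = y - 7/4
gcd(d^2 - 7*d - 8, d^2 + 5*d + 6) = 1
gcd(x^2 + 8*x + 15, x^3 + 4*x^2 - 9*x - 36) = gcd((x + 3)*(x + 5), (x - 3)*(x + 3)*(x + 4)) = x + 3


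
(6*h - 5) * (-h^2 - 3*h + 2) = -6*h^3 - 13*h^2 + 27*h - 10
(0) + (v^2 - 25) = v^2 - 25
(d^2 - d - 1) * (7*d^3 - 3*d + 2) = 7*d^5 - 7*d^4 - 10*d^3 + 5*d^2 + d - 2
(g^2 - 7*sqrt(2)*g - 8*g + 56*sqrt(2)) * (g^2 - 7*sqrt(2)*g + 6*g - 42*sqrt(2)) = g^4 - 14*sqrt(2)*g^3 - 2*g^3 + 28*sqrt(2)*g^2 + 50*g^2 - 196*g + 672*sqrt(2)*g - 4704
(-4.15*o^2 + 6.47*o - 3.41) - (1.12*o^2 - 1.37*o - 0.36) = -5.27*o^2 + 7.84*o - 3.05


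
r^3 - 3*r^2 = r^2*(r - 3)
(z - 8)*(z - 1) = z^2 - 9*z + 8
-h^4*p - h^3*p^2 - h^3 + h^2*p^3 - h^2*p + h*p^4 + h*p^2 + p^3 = (-h + p)*(h + p)^2*(h*p + 1)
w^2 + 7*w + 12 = (w + 3)*(w + 4)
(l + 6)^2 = l^2 + 12*l + 36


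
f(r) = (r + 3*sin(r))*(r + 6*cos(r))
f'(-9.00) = -10.47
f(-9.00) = 148.09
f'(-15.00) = -58.07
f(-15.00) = 331.53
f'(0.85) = 3.45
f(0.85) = 14.93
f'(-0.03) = 23.72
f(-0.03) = -0.72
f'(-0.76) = -3.12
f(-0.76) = -10.15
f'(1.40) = -17.75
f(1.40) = 10.54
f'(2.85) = 2.74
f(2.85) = -10.75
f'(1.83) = -22.63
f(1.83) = 1.38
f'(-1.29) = -27.54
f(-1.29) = -1.56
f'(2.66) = -2.80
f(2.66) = -10.76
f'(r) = (1 - 6*sin(r))*(r + 3*sin(r)) + (r + 6*cos(r))*(3*cos(r) + 1) = -(r + 3*sin(r))*(6*sin(r) - 1) + (r + 6*cos(r))*(3*cos(r) + 1)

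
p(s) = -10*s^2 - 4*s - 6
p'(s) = -20*s - 4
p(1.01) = -20.24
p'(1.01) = -24.20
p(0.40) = -9.20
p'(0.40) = -12.00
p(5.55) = -336.22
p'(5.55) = -115.00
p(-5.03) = -238.89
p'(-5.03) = 96.60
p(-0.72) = -8.30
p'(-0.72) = 10.40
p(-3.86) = -139.56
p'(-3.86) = 73.20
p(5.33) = -311.41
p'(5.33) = -110.60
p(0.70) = -13.70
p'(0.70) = -18.00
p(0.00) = -6.00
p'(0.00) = -4.00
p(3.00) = -108.00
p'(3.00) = -64.00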